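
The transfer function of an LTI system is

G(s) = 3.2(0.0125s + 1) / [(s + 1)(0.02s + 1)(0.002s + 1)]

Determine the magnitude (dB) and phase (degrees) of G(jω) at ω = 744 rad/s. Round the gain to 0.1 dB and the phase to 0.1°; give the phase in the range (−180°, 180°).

At ω = 744 rad/s:
zero (1 + j744·0.0125) = 1 + j9.3 → |·| ≈ 9.3536, ∠ ≈ 83.86°
pole (1 + j744·1) = 1 + j744 → |·| ≈ 744, ∠ ≈ 89.92°
pole (1 + j744·0.02) = 1 + j14.88 → |·| ≈ 14.914, ∠ ≈ 86.16°
pole (1 + j744·0.002) = 1 + j1.488 → |·| ≈ 1.7928, ∠ ≈ 56.10°
|G| = 3.2 · 9.3536 / (744 · 14.914 · 1.7928) ≈ 0.0015046
Gain = 20 log₁₀(0.0015046) ≈ -56.45 dB
∠G = (83.86°) − (89.92° + 86.16° + 56.10°) = -148.32°

-56.5 dB, -148.3°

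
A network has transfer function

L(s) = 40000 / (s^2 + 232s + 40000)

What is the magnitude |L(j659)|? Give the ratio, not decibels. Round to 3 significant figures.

At s = jω = j659:
quadratic: (j659)² + 232·j659 + 40000 = -394281 + j152888 → |·| ≈ 4.2289e+05, ∠ ≈ 158.81°
|L| = 40000 / 4.2289e+05 ≈ 0.094587

0.0946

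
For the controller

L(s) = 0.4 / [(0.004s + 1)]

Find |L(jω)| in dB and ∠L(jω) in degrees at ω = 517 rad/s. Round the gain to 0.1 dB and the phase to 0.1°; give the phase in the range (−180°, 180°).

At ω = 517 rad/s:
pole (1 + j517·0.004) = 1 + j2.068 → |·| ≈ 2.2971, ∠ ≈ 64.19°
|L| = 0.4 · 1 / (2.2971) ≈ 0.17413
Gain = 20 log₁₀(0.17413) ≈ -15.18 dB
∠L = (0°) − (64.19°) = -64.19°

-15.2 dB, -64.2°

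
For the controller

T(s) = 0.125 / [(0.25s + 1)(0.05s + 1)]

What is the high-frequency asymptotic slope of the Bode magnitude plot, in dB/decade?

-40 dB/decade

Each pole contributes −20 dB/decade at high frequency; each zero contributes +20 dB/decade.
Net: 0 zero(s) − 2 pole(s) → -40 dB/decade.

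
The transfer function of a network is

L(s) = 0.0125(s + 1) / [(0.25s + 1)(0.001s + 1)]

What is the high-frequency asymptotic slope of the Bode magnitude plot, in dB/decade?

-20 dB/decade

Each pole contributes −20 dB/decade at high frequency; each zero contributes +20 dB/decade.
Net: 1 zero(s) − 2 pole(s) → -20 dB/decade.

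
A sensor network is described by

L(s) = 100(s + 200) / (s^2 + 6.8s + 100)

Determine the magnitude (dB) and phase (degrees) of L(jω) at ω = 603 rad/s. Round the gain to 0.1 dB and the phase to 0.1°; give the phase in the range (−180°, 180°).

-15.2 dB, -107.7°

At s = jω = j603:
zero (s+200): 200 + j603 → |·| = √(200²+603²) = √403609 ≈ 635.3, ∠ = arctan(603/200) ≈ 71.65°
quadratic: (j603)² + 6.8·j603 + 100 = -363509 + j4100.4 → |·| ≈ 3.6353e+05, ∠ ≈ 179.35°
|L| = 100 · 635.3 / 3.6353e+05 ≈ 0.17476
Gain = 20 log₁₀(0.17476) ≈ -15.15 dB
∠L = 71.65° − 179.35° = -107.70°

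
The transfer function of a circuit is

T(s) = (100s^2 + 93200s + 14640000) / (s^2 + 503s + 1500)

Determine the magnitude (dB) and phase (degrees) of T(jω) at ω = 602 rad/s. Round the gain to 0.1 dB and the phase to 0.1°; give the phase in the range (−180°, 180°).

Substitute s = j602:
Numerator: 100(j602)^2 + 93200(j602) + 14640000 = -21600400 + j56106400
Denominator: (j602)^2 + 503(j602) + 1500 = -360904 + j302806
|N| = √(21600400² + 56106400²) ≈ 6.0121e+07, ∠N ≈ 111.06°
|D| = √(360904² + 302806²) ≈ 4.7111e+05, ∠D ≈ 140.00°
|T| = 6.0121e+07 / 4.7111e+05 ≈ 127.62
Gain = 20 log₁₀(127.62) ≈ 42.12 dB
∠T = 111.06° − 140.00° = -28.94°

42.1 dB, -28.9°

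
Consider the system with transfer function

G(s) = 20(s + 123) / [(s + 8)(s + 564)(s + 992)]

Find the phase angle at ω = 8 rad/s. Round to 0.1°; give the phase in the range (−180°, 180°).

-42.6°

At s = jω = j8:
zero (s+123): 123 + j8 → |·| = √(123²+8²) = √15193 ≈ 123.26, ∠ = arctan(8/123) ≈ 3.72°
pole (s+8): 8 + j8 → |·| = √(8²+8²) = √128 ≈ 11.314, ∠ = arctan(8/8) ≈ 45.00°
pole (s+564): 564 + j8 → |·| = √(564²+8²) = √318160 ≈ 564.06, ∠ = arctan(8/564) ≈ 0.81°
pole (s+992): 992 + j8 → |·| = √(992²+8²) = √984128 ≈ 992.03, ∠ = arctan(8/992) ≈ 0.46°
∠G = 3.72° − 46.27° = -42.55°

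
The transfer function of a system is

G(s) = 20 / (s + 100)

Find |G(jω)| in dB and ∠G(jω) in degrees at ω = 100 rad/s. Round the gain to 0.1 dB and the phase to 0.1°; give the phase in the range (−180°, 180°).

-17.0 dB, -45.0°

Substitute s = j100:
Numerator: 20 = 20 + j0
Denominator: (j100) + 100 = 100 + j100
|N| = √(20² + 0²) ≈ 20, ∠N ≈ 0.00°
|D| = √(100² + 100²) ≈ 141.42, ∠D ≈ 45.00°
|G| = 20 / 141.42 ≈ 0.14142
Gain = 20 log₁₀(0.14142) ≈ -16.99 dB
∠G = 0.00° − 45.00° = -45.00°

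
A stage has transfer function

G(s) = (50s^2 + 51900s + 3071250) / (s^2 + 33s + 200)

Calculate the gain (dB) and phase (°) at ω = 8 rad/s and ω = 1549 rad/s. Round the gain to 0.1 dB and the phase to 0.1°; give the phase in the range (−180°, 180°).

ω = 8: 80.4 dB, -55.0°; ω = 1549: 35.4 dB, -33.3°

Substitute s = j8:
Numerator: 50(j8)^2 + 51900(j8) + 3071250 = 3068050 + j415200
Denominator: (j8)^2 + 33(j8) + 200 = 136 + j264
|N| = √(3068050² + 415200²) ≈ 3.096e+06, ∠N ≈ 7.71°
|D| = √(136² + 264²) ≈ 296.97, ∠D ≈ 62.74°
|G| = 3.096e+06 / 296.97 ≈ 10425
Gain = 20 log₁₀(10425) ≈ 80.36 dB
∠G = 7.71° − 62.74° = -55.03°

Substitute s = j1549:
Numerator: 50(j1549)^2 + 51900(j1549) + 3071250 = -116898800 + j80393100
Denominator: (j1549)^2 + 33(j1549) + 200 = -2399201 + j51117
|N| = √(116898800² + 80393100²) ≈ 1.4187e+08, ∠N ≈ 145.48°
|D| = √(2399201² + 51117²) ≈ 2.3997e+06, ∠D ≈ 178.78°
|G| = 1.4187e+08 / 2.3997e+06 ≈ 59.12
Gain = 20 log₁₀(59.12) ≈ 35.43 dB
∠G = 145.48° − 178.78° = -33.30°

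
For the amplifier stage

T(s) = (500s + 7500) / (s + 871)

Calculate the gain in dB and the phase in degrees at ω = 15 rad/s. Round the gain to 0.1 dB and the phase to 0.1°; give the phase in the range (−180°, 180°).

21.7 dB, 44.0°

Substitute s = j15:
Numerator: 500(j15) + 7500 = 7500 + j7500
Denominator: (j15) + 871 = 871 + j15
|N| = √(7500² + 7500²) ≈ 10607, ∠N ≈ 45.00°
|D| = √(871² + 15²) ≈ 871.13, ∠D ≈ 0.99°
|T| = 10607 / 871.13 ≈ 12.176
Gain = 20 log₁₀(12.176) ≈ 21.71 dB
∠T = 45.00° − 0.99° = 44.01°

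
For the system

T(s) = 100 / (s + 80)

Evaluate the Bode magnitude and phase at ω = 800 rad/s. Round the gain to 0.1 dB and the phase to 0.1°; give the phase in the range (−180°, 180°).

-18.1 dB, -84.3°

Substitute s = j800:
Numerator: 100 = 100 + j0
Denominator: (j800) + 80 = 80 + j800
|N| = √(100² + 0²) ≈ 100, ∠N ≈ 0.00°
|D| = √(80² + 800²) ≈ 803.99, ∠D ≈ 84.29°
|T| = 100 / 803.99 ≈ 0.12438
Gain = 20 log₁₀(0.12438) ≈ -18.10 dB
∠T = 0.00° − 84.29° = -84.29°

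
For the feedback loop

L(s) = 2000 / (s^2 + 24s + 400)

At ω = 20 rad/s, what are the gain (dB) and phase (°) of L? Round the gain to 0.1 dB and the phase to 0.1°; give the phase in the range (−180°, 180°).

At s = jω = j20:
quadratic: (j20)² + 24·j20 + 400 = 0 + j480 → |·| ≈ 480, ∠ ≈ 90.00°
|L| = 2000 / 480 ≈ 4.1667
Gain = 20 log₁₀(4.1667) ≈ 12.40 dB
∠L = 0.00° − 90.00° = -90.00°

12.4 dB, -90.0°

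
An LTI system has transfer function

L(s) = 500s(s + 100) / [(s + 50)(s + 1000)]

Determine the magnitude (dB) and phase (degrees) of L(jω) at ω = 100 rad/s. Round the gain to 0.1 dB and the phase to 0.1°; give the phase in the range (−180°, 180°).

At s = jω = j100:
zero (s+100): 100 + j100 → |·| = √(100²+100²) = √20000 ≈ 141.42, ∠ = arctan(100/100) ≈ 45.00°
zero at origin: s = j100 → |·| = 100, ∠ = 90.00°
pole (s+50): 50 + j100 → |·| = √(50²+100²) = √12500 ≈ 111.8, ∠ = arctan(100/50) ≈ 63.43°
pole (s+1000): 1000 + j100 → |·| = √(1000²+100²) = √1010000 ≈ 1005, ∠ = arctan(100/1000) ≈ 5.71°
|L| = 500 · 14142 / 1.1236e+05 ≈ 62.932
Gain = 20 log₁₀(62.932) ≈ 35.98 dB
∠L = 135.00° − 69.14° = 65.86°

36.0 dB, 65.9°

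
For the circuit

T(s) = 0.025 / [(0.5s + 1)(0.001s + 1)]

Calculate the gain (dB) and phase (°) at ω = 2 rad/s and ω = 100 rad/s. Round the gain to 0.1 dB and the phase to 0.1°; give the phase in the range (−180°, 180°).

At ω = 2 rad/s:
pole (1 + j2·0.5) = 1 + j1 → |·| ≈ 1.4142, ∠ ≈ 45.00°
pole (1 + j2·0.001) = 1 + j0.002 → |·| ≈ 1, ∠ ≈ 0.11°
|T| = 0.025 · 1 / (1.4142 · 1) ≈ 0.017678
Gain = 20 log₁₀(0.017678) ≈ -35.05 dB
∠T = (0°) − (45.00° + 0.11°) = -45.11°

At ω = 100 rad/s:
pole (1 + j100·0.5) = 1 + j50 → |·| ≈ 50.01, ∠ ≈ 88.85°
pole (1 + j100·0.001) = 1 + j0.1 → |·| ≈ 1.005, ∠ ≈ 5.71°
|T| = 0.025 · 1 / (50.01 · 1.005) ≈ 0.00049741
Gain = 20 log₁₀(0.00049741) ≈ -66.07 dB
∠T = (0°) − (88.85° + 5.71°) = -94.56°

ω = 2: -35.1 dB, -45.1°; ω = 100: -66.1 dB, -94.6°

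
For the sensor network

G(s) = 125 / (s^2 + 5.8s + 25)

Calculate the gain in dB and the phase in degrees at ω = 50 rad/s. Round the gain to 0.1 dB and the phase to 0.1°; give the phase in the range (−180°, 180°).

At s = jω = j50:
quadratic: (j50)² + 5.8·j50 + 25 = -2475 + j290 → |·| ≈ 2491.9, ∠ ≈ 173.32°
|G| = 125 / 2491.9 ≈ 0.050163
Gain = 20 log₁₀(0.050163) ≈ -25.99 dB
∠G = 0.00° − 173.32° = -173.32°

-26.0 dB, -173.3°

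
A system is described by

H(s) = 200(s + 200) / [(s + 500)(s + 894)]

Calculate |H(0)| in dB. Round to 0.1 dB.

H(0) = 200·200 / (500·894) ≈ 0.089485
20 log₁₀(0.089485) ≈ -20.96 dB

-21.0 dB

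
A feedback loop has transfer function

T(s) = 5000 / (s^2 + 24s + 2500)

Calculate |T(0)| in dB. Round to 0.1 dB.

T(0) = 5000 / 2500 = 2
20 log₁₀(2) ≈ 6.02 dB

6.0 dB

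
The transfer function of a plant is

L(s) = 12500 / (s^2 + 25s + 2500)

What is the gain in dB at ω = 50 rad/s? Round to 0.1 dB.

At s = jω = j50:
quadratic: (j50)² + 25·j50 + 2500 = 0 + j1250 → |·| ≈ 1250, ∠ ≈ 90.00°
|L| = 12500 / 1250 ≈ 10
Gain = 20 log₁₀(10) ≈ 20.00 dB

20.0 dB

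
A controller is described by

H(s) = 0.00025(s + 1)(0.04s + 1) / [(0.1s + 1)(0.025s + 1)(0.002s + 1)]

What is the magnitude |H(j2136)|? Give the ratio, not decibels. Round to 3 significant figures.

At ω = 2136 rad/s:
zero (1 + j2136·1) = 1 + j2136 → |·| ≈ 2136, ∠ ≈ 89.97°
zero (1 + j2136·0.04) = 1 + j85.44 → |·| ≈ 85.446, ∠ ≈ 89.33°
pole (1 + j2136·0.1) = 1 + j213.6 → |·| ≈ 213.6, ∠ ≈ 89.73°
pole (1 + j2136·0.025) = 1 + j53.4 → |·| ≈ 53.409, ∠ ≈ 88.93°
pole (1 + j2136·0.002) = 1 + j4.272 → |·| ≈ 4.3875, ∠ ≈ 76.83°
|H| = 0.00025 · 2136 · 85.446 / (213.6 · 53.409 · 4.3875) ≈ 0.00091159

0.000912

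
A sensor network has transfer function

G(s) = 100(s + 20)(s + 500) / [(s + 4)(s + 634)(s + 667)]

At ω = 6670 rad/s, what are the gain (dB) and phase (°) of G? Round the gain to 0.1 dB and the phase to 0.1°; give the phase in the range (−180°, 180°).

-36.5 dB, -83.3°

At s = jω = j6670:
zero (s+20): 20 + j6670 → |·| = √(20²+6670²) = √44489300 ≈ 6670, ∠ = arctan(6670/20) ≈ 89.83°
zero (s+500): 500 + j6670 → |·| = √(500²+6670²) = √44738900 ≈ 6688.7, ∠ = arctan(6670/500) ≈ 85.71°
pole (s+4): 4 + j6670 → |·| = √(4²+6670²) = √44488916 ≈ 6670, ∠ = arctan(6670/4) ≈ 89.97°
pole (s+634): 634 + j6670 → |·| = √(634²+6670²) = √44890856 ≈ 6700.1, ∠ = arctan(6670/634) ≈ 84.57°
pole (s+667): 667 + j6670 → |·| = √(667²+6670²) = √44933789 ≈ 6703.3, ∠ = arctan(6670/667) ≈ 84.29°
|G| = 100 · 4.4614e+07 / 2.9957e+11 ≈ 0.014893
Gain = 20 log₁₀(0.014893) ≈ -36.54 dB
∠G = 175.54° − 258.83° = -83.29°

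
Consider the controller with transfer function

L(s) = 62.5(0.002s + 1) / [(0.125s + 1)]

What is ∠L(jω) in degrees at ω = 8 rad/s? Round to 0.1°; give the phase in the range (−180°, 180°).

-44.1°

At ω = 8 rad/s:
zero (1 + j8·0.002) = 1 + j0.016 → |·| ≈ 1.0001, ∠ ≈ 0.92°
pole (1 + j8·0.125) = 1 + j1 → |·| ≈ 1.4142, ∠ ≈ 45.00°
∠L = (0.92°) − (45.00°) = -44.08°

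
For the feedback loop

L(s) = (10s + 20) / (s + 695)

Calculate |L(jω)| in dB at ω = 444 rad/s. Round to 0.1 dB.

14.6 dB

Substitute s = j444:
Numerator: 10(j444) + 20 = 20 + j4440
Denominator: (j444) + 695 = 695 + j444
|N| = √(20² + 4440²) ≈ 4440, ∠N ≈ 89.74°
|D| = √(695² + 444²) ≈ 824.72, ∠D ≈ 32.57°
|L| = 4440 / 824.72 ≈ 5.3836
Gain = 20 log₁₀(5.3836) ≈ 14.62 dB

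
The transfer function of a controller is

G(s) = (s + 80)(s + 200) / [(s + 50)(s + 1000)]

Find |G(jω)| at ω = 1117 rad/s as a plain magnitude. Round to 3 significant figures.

At s = jω = j1117:
zero (s+80): 80 + j1117 → |·| = √(80²+1117²) = √1254089 ≈ 1119.9, ∠ = arctan(1117/80) ≈ 85.90°
zero (s+200): 200 + j1117 → |·| = √(200²+1117²) = √1287689 ≈ 1134.8, ∠ = arctan(1117/200) ≈ 79.85°
pole (s+50): 50 + j1117 → |·| = √(50²+1117²) = √1250189 ≈ 1118.1, ∠ = arctan(1117/50) ≈ 87.44°
pole (s+1000): 1000 + j1117 → |·| = √(1000²+1117²) = √2247689 ≈ 1499.2, ∠ = arctan(1117/1000) ≈ 48.16°
|G| = 1 · 1.2709e+06 / 1.6763e+06 ≈ 0.75816

0.758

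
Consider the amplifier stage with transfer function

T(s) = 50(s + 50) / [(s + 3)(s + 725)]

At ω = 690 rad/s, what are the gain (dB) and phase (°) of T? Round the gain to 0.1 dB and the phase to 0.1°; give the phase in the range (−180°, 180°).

-26.0 dB, -47.5°

At s = jω = j690:
zero (s+50): 50 + j690 → |·| = √(50²+690²) = √478600 ≈ 691.81, ∠ = arctan(690/50) ≈ 85.86°
pole (s+3): 3 + j690 → |·| = √(3²+690²) = √476109 ≈ 690.01, ∠ = arctan(690/3) ≈ 89.75°
pole (s+725): 725 + j690 → |·| = √(725²+690²) = √1001725 ≈ 1000.9, ∠ = arctan(690/725) ≈ 43.58°
|T| = 50 · 691.81 / 6.9063e+05 ≈ 0.050085
Gain = 20 log₁₀(0.050085) ≈ -26.01 dB
∠T = 85.86° − 133.33° = -47.47°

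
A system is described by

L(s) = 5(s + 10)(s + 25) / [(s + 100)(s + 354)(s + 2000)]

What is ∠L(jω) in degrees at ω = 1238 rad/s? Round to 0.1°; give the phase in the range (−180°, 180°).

At s = jω = j1238:
zero (s+10): 10 + j1238 → |·| = √(10²+1238²) = √1532744 ≈ 1238, ∠ = arctan(1238/10) ≈ 89.54°
zero (s+25): 25 + j1238 → |·| = √(25²+1238²) = √1533269 ≈ 1238.3, ∠ = arctan(1238/25) ≈ 88.84°
pole (s+100): 100 + j1238 → |·| = √(100²+1238²) = √1542644 ≈ 1242, ∠ = arctan(1238/100) ≈ 85.38°
pole (s+354): 354 + j1238 → |·| = √(354²+1238²) = √1657960 ≈ 1287.6, ∠ = arctan(1238/354) ≈ 74.04°
pole (s+2000): 2000 + j1238 → |·| = √(2000²+1238²) = √5532644 ≈ 2352.2, ∠ = arctan(1238/2000) ≈ 31.76°
∠L = 178.38° − 191.18° = -12.80°

-12.8°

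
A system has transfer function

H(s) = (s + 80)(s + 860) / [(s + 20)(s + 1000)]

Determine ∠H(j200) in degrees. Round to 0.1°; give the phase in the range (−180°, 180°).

-14.3°

At s = jω = j200:
zero (s+80): 80 + j200 → |·| = √(80²+200²) = √46400 ≈ 215.41, ∠ = arctan(200/80) ≈ 68.20°
zero (s+860): 860 + j200 → |·| = √(860²+200²) = √779600 ≈ 882.95, ∠ = arctan(200/860) ≈ 13.09°
pole (s+20): 20 + j200 → |·| = √(20²+200²) = √40400 ≈ 201, ∠ = arctan(200/20) ≈ 84.29°
pole (s+1000): 1000 + j200 → |·| = √(1000²+200²) = √1040000 ≈ 1019.8, ∠ = arctan(200/1000) ≈ 11.31°
∠H = 81.29° − 95.60° = -14.31°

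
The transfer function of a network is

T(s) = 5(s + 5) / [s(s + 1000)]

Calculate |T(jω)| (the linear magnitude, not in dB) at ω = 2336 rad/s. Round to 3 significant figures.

0.00197

At s = jω = j2336:
zero (s+5): 5 + j2336 → |·| = √(5²+2336²) = √5456921 ≈ 2336, ∠ = arctan(2336/5) ≈ 89.88°
pole (s+1000): 1000 + j2336 → |·| = √(1000²+2336²) = √6456896 ≈ 2541, ∠ = arctan(2336/1000) ≈ 66.83°
pole at origin: |s| = 2336, ∠ = 90.00° (in denominator)
|T| = 5 · 2336 / 5.9358e+06 ≈ 0.0019677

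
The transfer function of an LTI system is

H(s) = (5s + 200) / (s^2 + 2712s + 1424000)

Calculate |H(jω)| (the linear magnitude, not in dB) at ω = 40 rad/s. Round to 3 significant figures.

0.000198

Substitute s = j40:
Numerator: 5(j40) + 200 = 200 + j200
Denominator: (j40)^2 + 2712(j40) + 1424000 = 1422400 + j108480
|N| = √(200² + 200²) ≈ 282.84, ∠N ≈ 45.00°
|D| = √(1422400² + 108480²) ≈ 1.4265e+06, ∠D ≈ 4.36°
|H| = 282.84 / 1.4265e+06 ≈ 0.00019828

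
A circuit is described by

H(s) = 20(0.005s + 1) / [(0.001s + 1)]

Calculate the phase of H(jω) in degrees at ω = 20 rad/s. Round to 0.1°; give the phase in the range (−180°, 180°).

4.6°

At ω = 20 rad/s:
zero (1 + j20·0.005) = 1 + j0.1 → |·| ≈ 1.005, ∠ ≈ 5.71°
pole (1 + j20·0.001) = 1 + j0.02 → |·| ≈ 1.0002, ∠ ≈ 1.15°
∠H = (5.71°) − (1.15°) = 4.56°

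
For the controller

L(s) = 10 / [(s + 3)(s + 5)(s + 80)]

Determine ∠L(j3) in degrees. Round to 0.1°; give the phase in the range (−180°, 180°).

At s = jω = j3:
pole (s+3): 3 + j3 → |·| = √(3²+3²) = √18 ≈ 4.2426, ∠ = arctan(3/3) ≈ 45.00°
pole (s+5): 5 + j3 → |·| = √(5²+3²) = √34 ≈ 5.831, ∠ = arctan(3/5) ≈ 30.96°
pole (s+80): 80 + j3 → |·| = √(80²+3²) = √6409 ≈ 80.056, ∠ = arctan(3/80) ≈ 2.15°
∠L = 0.00° − 78.11° = -78.11°

-78.1°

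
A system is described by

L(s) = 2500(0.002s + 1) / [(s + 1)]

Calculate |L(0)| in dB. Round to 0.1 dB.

68.0 dB

L(0) = 2500 · 1 / 1 = 2500
20 log₁₀(2500) ≈ 67.96 dB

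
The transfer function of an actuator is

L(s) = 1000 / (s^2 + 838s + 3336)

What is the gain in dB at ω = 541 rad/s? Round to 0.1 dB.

-54.6 dB

Substitute s = j541:
Numerator: 1000 = 1000 + j0
Denominator: (j541)^2 + 838(j541) + 3336 = -289345 + j453358
|N| = √(1000² + 0²) ≈ 1000, ∠N ≈ 0.00°
|D| = √(289345² + 453358²) ≈ 5.3782e+05, ∠D ≈ 122.55°
|L| = 1000 / 5.3782e+05 ≈ 0.0018594
Gain = 20 log₁₀(0.0018594) ≈ -54.61 dB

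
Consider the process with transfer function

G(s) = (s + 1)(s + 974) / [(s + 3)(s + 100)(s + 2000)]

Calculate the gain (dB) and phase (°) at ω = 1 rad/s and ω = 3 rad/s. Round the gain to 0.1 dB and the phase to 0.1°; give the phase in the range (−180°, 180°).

At s = jω = j1:
zero (s+1): 1 + j1 → |·| = √(1²+1²) = √2 ≈ 1.4142, ∠ = arctan(1/1) ≈ 45.00°
zero (s+974): 974 + j1 → |·| = √(974²+1²) = √948677 ≈ 974, ∠ = arctan(1/974) ≈ 0.06°
pole (s+3): 3 + j1 → |·| = √(3²+1²) = √10 ≈ 3.1623, ∠ = arctan(1/3) ≈ 18.43°
pole (s+100): 100 + j1 → |·| = √(100²+1²) = √10001 ≈ 100, ∠ = arctan(1/100) ≈ 0.57°
pole (s+2000): 2000 + j1 → |·| = √(2000²+1²) = √4000001 ≈ 2000, ∠ = arctan(1/2000) ≈ 0.03°
|G| = 1 · 1377.4 / 6.3246e+05 ≈ 0.0021778
Gain = 20 log₁₀(0.0021778) ≈ -53.24 dB
∠G = 45.06° − 19.03° = 26.03°

At s = jω = j3:
zero (s+1): 1 + j3 → |·| = √(1²+3²) = √10 ≈ 3.1623, ∠ = arctan(3/1) ≈ 71.57°
zero (s+974): 974 + j3 → |·| = √(974²+3²) = √948685 ≈ 974, ∠ = arctan(3/974) ≈ 0.18°
pole (s+3): 3 + j3 → |·| = √(3²+3²) = √18 ≈ 4.2426, ∠ = arctan(3/3) ≈ 45.00°
pole (s+100): 100 + j3 → |·| = √(100²+3²) = √10009 ≈ 100.04, ∠ = arctan(3/100) ≈ 1.72°
pole (s+2000): 2000 + j3 → |·| = √(2000²+3²) = √4000009 ≈ 2000, ∠ = arctan(3/2000) ≈ 0.09°
|G| = 1 · 3080.1 / 8.4886e+05 ≈ 0.0036285
Gain = 20 log₁₀(0.0036285) ≈ -48.81 dB
∠G = 71.75° − 46.81° = 24.94°

ω = 1: -53.2 dB, 26.0°; ω = 3: -48.8 dB, 24.9°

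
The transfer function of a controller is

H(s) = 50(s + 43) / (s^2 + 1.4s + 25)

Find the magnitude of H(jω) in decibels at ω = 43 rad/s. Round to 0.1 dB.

4.4 dB

At s = jω = j43:
zero (s+43): 43 + j43 → |·| = √(43²+43²) = √3698 ≈ 60.811, ∠ = arctan(43/43) ≈ 45.00°
quadratic: (j43)² + 1.4·j43 + 25 = -1824 + j60.2 → |·| ≈ 1825, ∠ ≈ 178.11°
|H| = 50 · 60.811 / 1825 ≈ 1.6661
Gain = 20 log₁₀(1.6661) ≈ 4.43 dB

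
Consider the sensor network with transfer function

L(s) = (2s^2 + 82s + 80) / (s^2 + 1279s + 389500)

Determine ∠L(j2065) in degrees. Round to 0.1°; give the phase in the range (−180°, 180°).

Substitute s = j2065:
Numerator: 2(j2065)^2 + 82(j2065) + 80 = -8528370 + j169330
Denominator: (j2065)^2 + 1279(j2065) + 389500 = -3874725 + j2641135
|N| = √(8528370² + 169330²) ≈ 8.5301e+06, ∠N ≈ 178.86°
|D| = √(3874725² + 2641135²) ≈ 4.6893e+06, ∠D ≈ 145.72°
∠L = 178.86° − 145.72° = 33.14°

33.1°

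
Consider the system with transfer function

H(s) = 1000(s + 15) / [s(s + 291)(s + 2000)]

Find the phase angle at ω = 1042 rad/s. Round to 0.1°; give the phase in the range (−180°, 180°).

At s = jω = j1042:
zero (s+15): 15 + j1042 → |·| = √(15²+1042²) = √1085989 ≈ 1042.1, ∠ = arctan(1042/15) ≈ 89.18°
pole (s+291): 291 + j1042 → |·| = √(291²+1042²) = √1170445 ≈ 1081.9, ∠ = arctan(1042/291) ≈ 74.40°
pole (s+2000): 2000 + j1042 → |·| = √(2000²+1042²) = √5085764 ≈ 2255.2, ∠ = arctan(1042/2000) ≈ 27.52°
pole at origin: |s| = 1042, ∠ = 90.00° (in denominator)
∠H = 89.18° − 191.92° = -102.74°

-102.7°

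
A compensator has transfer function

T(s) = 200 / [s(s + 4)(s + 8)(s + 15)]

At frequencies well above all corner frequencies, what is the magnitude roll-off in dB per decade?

-80 dB/decade

Each pole contributes −20 dB/decade at high frequency; each zero contributes +20 dB/decade.
Net: 0 zero(s) − 4 pole(s) → -80 dB/decade.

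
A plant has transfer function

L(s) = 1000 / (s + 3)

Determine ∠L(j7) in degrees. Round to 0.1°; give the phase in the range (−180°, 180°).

-66.8°

Substitute s = j7:
Numerator: 1000 = 1000 + j0
Denominator: (j7) + 3 = 3 + j7
|N| = √(1000² + 0²) ≈ 1000, ∠N ≈ 0.00°
|D| = √(3² + 7²) ≈ 7.6158, ∠D ≈ 66.80°
∠L = 0.00° − 66.80° = -66.80°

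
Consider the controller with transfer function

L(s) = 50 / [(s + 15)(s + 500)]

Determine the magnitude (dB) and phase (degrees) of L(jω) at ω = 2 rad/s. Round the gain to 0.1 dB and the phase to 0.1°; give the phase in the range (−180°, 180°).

-43.6 dB, -7.8°

At s = jω = j2:
pole (s+15): 15 + j2 → |·| = √(15²+2²) = √229 ≈ 15.133, ∠ = arctan(2/15) ≈ 7.59°
pole (s+500): 500 + j2 → |·| = √(500²+2²) = √250004 ≈ 500, ∠ = arctan(2/500) ≈ 0.23°
|L| = 50 / 7566.5 ≈ 0.0066081
Gain = 20 log₁₀(0.0066081) ≈ -43.60 dB
∠L = 0.00° − 7.82° = -7.82°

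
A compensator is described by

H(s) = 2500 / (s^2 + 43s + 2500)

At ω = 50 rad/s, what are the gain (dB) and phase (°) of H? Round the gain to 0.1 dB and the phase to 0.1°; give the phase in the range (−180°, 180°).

At s = jω = j50:
quadratic: (j50)² + 43·j50 + 2500 = 0 + j2150 → |·| ≈ 2150, ∠ ≈ 90.00°
|H| = 2500 / 2150 ≈ 1.1628
Gain = 20 log₁₀(1.1628) ≈ 1.31 dB
∠H = 0.00° − 90.00° = -90.00°

1.3 dB, -90.0°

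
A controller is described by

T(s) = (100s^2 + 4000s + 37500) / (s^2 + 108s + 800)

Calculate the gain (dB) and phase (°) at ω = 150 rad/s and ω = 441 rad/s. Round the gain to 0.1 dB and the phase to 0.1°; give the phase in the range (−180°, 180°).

ω = 150: 38.6 dB, 21.6°; ω = 441: 39.8 dB, 8.6°

Substitute s = j150:
Numerator: 100(j150)^2 + 4000(j150) + 37500 = -2212500 + j600000
Denominator: (j150)^2 + 108(j150) + 800 = -21700 + j16200
|N| = √(2212500² + 600000²) ≈ 2.2924e+06, ∠N ≈ 164.83°
|D| = √(21700² + 16200²) ≈ 27080, ∠D ≈ 143.26°
|T| = 2.2924e+06 / 27080 ≈ 84.653
Gain = 20 log₁₀(84.653) ≈ 38.55 dB
∠T = 164.83° − 143.26° = 21.57°

Substitute s = j441:
Numerator: 100(j441)^2 + 4000(j441) + 37500 = -19410600 + j1764000
Denominator: (j441)^2 + 108(j441) + 800 = -193681 + j47628
|N| = √(19410600² + 1764000²) ≈ 1.9491e+07, ∠N ≈ 174.81°
|D| = √(193681² + 47628²) ≈ 1.9945e+05, ∠D ≈ 166.18°
|T| = 1.9491e+07 / 1.9945e+05 ≈ 97.724
Gain = 20 log₁₀(97.724) ≈ 39.80 dB
∠T = 174.81° − 166.18° = 8.63°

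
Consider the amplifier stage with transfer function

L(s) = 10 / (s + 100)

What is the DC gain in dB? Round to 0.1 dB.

-20.0 dB

L(0) = 10 / 100 = 0.1
20 log₁₀(0.1) ≈ -20.00 dB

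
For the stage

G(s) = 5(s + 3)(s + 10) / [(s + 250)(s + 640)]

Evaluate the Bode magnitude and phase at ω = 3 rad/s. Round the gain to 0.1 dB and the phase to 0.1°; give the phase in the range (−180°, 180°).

-57.2 dB, 60.7°

At s = jω = j3:
zero (s+3): 3 + j3 → |·| = √(3²+3²) = √18 ≈ 4.2426, ∠ = arctan(3/3) ≈ 45.00°
zero (s+10): 10 + j3 → |·| = √(10²+3²) = √109 ≈ 10.44, ∠ = arctan(3/10) ≈ 16.70°
pole (s+250): 250 + j3 → |·| = √(250²+3²) = √62509 ≈ 250.02, ∠ = arctan(3/250) ≈ 0.69°
pole (s+640): 640 + j3 → |·| = √(640²+3²) = √409609 ≈ 640.01, ∠ = arctan(3/640) ≈ 0.27°
|G| = 5 · 44.293 / 1.6002e+05 ≈ 0.001384
Gain = 20 log₁₀(0.001384) ≈ -57.18 dB
∠G = 61.70° − 0.96° = 60.74°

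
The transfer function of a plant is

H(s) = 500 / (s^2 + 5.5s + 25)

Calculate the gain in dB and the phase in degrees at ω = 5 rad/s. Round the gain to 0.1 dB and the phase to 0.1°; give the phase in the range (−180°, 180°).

25.2 dB, -90.0°

At s = jω = j5:
quadratic: (j5)² + 5.5·j5 + 25 = 0 + j27.5 → |·| ≈ 27.5, ∠ ≈ 90.00°
|H| = 500 / 27.5 ≈ 18.182
Gain = 20 log₁₀(18.182) ≈ 25.19 dB
∠H = 0.00° − 90.00° = -90.00°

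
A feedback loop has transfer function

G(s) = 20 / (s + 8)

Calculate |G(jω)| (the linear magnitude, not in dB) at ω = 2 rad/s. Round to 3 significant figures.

Substitute s = j2:
Numerator: 20 = 20 + j0
Denominator: (j2) + 8 = 8 + j2
|N| = √(20² + 0²) ≈ 20, ∠N ≈ 0.00°
|D| = √(8² + 2²) ≈ 8.2462, ∠D ≈ 14.04°
|G| = 20 / 8.2462 ≈ 2.4254

2.43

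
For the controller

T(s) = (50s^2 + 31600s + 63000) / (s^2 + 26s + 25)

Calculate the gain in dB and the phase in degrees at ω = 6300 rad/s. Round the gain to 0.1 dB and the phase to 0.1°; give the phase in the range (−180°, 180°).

Substitute s = j6300:
Numerator: 50(j6300)^2 + 31600(j6300) + 63000 = -1984437000 + j199080000
Denominator: (j6300)^2 + 26(j6300) + 25 = -39689975 + j163800
|N| = √(1984437000² + 199080000²) ≈ 1.9944e+09, ∠N ≈ 174.27°
|D| = √(39689975² + 163800²) ≈ 3.969e+07, ∠D ≈ 179.76°
|T| = 1.9944e+09 / 3.969e+07 ≈ 50.249
Gain = 20 log₁₀(50.249) ≈ 34.02 dB
∠T = 174.27° − 179.76° = -5.49°

34.0 dB, -5.5°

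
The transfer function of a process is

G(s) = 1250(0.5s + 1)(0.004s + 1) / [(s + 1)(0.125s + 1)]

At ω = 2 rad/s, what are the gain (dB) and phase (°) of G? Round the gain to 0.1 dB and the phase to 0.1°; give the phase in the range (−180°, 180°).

57.7 dB, -32.0°

At ω = 2 rad/s:
zero (1 + j2·0.5) = 1 + j1 → |·| ≈ 1.4142, ∠ ≈ 45.00°
zero (1 + j2·0.004) = 1 + j0.008 → |·| ≈ 1, ∠ ≈ 0.46°
pole (1 + j2·1) = 1 + j2 → |·| ≈ 2.2361, ∠ ≈ 63.43°
pole (1 + j2·0.125) = 1 + j0.25 → |·| ≈ 1.0308, ∠ ≈ 14.04°
|G| = 1250 · 1.4142 · 1 / (2.2361 · 1.0308) ≈ 766.93
Gain = 20 log₁₀(766.93) ≈ 57.70 dB
∠G = (45.00° + 0.46°) − (63.43° + 14.04°) = -32.01°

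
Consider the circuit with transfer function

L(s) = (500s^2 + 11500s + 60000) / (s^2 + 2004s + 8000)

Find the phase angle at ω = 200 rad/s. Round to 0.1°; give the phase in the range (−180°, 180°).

Substitute s = j200:
Numerator: 500(j200)^2 + 11500(j200) + 60000 = -19940000 + j2300000
Denominator: (j200)^2 + 2004(j200) + 8000 = -32000 + j400800
|N| = √(19940000² + 2300000²) ≈ 2.0072e+07, ∠N ≈ 173.42°
|D| = √(32000² + 400800²) ≈ 4.0208e+05, ∠D ≈ 94.56°
∠L = 173.42° − 94.56° = 78.86°

78.9°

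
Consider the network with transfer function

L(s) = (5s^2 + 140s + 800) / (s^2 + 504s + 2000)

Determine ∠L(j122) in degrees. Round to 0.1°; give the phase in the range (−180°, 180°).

Substitute s = j122:
Numerator: 5(j122)^2 + 140(j122) + 800 = -73620 + j17080
Denominator: (j122)^2 + 504(j122) + 2000 = -12884 + j61488
|N| = √(73620² + 17080²) ≈ 75575, ∠N ≈ 166.94°
|D| = √(12884² + 61488²) ≈ 62823, ∠D ≈ 101.83°
∠L = 166.94° − 101.83° = 65.11°

65.1°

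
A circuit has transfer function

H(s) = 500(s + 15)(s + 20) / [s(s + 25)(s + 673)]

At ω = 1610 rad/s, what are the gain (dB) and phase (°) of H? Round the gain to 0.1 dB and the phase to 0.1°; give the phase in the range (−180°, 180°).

At s = jω = j1610:
zero (s+15): 15 + j1610 → |·| = √(15²+1610²) = √2592325 ≈ 1610.1, ∠ = arctan(1610/15) ≈ 89.47°
zero (s+20): 20 + j1610 → |·| = √(20²+1610²) = √2592500 ≈ 1610.1, ∠ = arctan(1610/20) ≈ 89.29°
pole (s+25): 25 + j1610 → |·| = √(25²+1610²) = √2592725 ≈ 1610.2, ∠ = arctan(1610/25) ≈ 89.11°
pole (s+673): 673 + j1610 → |·| = √(673²+1610²) = √3045029 ≈ 1745, ∠ = arctan(1610/673) ≈ 67.31°
pole at origin: |s| = 1610, ∠ = 90.00° (in denominator)
|H| = 500 · 2.5924e+06 / 4.5238e+09 ≈ 0.28653
Gain = 20 log₁₀(0.28653) ≈ -10.86 dB
∠H = 178.76° − 246.42° = -67.66°

-10.9 dB, -67.7°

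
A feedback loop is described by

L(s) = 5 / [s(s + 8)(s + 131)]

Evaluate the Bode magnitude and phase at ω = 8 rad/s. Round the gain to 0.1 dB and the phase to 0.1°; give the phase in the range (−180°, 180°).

-67.5 dB, -138.5°

At s = jω = j8:
pole (s+8): 8 + j8 → |·| = √(8²+8²) = √128 ≈ 11.314, ∠ = arctan(8/8) ≈ 45.00°
pole (s+131): 131 + j8 → |·| = √(131²+8²) = √17225 ≈ 131.24, ∠ = arctan(8/131) ≈ 3.49°
pole at origin: |s| = 8, ∠ = 90.00° (in denominator)
|L| = 5 / 11879 ≈ 0.00042091
Gain = 20 log₁₀(0.00042091) ≈ -67.52 dB
∠L = 0.00° − 138.49° = -138.49°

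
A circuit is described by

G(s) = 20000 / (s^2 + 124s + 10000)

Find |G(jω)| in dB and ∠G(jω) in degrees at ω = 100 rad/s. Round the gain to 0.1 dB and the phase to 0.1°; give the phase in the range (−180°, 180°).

At s = jω = j100:
quadratic: (j100)² + 124·j100 + 10000 = 0 + j12400 → |·| ≈ 12400, ∠ ≈ 90.00°
|G| = 20000 / 12400 ≈ 1.6129
Gain = 20 log₁₀(1.6129) ≈ 4.15 dB
∠G = 0.00° − 90.00° = -90.00°

4.2 dB, -90.0°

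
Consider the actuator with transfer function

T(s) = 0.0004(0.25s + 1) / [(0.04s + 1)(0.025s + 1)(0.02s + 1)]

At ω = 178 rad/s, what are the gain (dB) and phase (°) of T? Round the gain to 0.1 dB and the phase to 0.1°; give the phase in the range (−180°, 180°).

-76.7 dB, -144.9°

At ω = 178 rad/s:
zero (1 + j178·0.25) = 1 + j44.5 → |·| ≈ 44.511, ∠ ≈ 88.71°
pole (1 + j178·0.04) = 1 + j7.12 → |·| ≈ 7.1899, ∠ ≈ 82.01°
pole (1 + j178·0.025) = 1 + j4.45 → |·| ≈ 4.561, ∠ ≈ 77.33°
pole (1 + j178·0.02) = 1 + j3.56 → |·| ≈ 3.6978, ∠ ≈ 74.31°
|T| = 0.0004 · 44.511 / (7.1899 · 4.561 · 3.6978) ≈ 0.00014683
Gain = 20 log₁₀(0.00014683) ≈ -76.66 dB
∠T = (88.71°) − (82.01° + 77.33° + 74.31°) = -144.94°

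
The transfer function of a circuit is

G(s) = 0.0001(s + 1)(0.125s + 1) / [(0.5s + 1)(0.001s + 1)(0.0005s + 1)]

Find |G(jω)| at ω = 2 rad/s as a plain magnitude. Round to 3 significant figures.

At ω = 2 rad/s:
zero (1 + j2·1) = 1 + j2 → |·| ≈ 2.2361, ∠ ≈ 63.43°
zero (1 + j2·0.125) = 1 + j0.25 → |·| ≈ 1.0308, ∠ ≈ 14.04°
pole (1 + j2·0.5) = 1 + j1 → |·| ≈ 1.4142, ∠ ≈ 45.00°
pole (1 + j2·0.001) = 1 + j0.002 → |·| ≈ 1, ∠ ≈ 0.11°
pole (1 + j2·0.0005) = 1 + j0.001 → |·| ≈ 1, ∠ ≈ 0.06°
|G| = 0.0001 · 2.2361 · 1.0308 / (1.4142 · 1 · 1) ≈ 0.00016299

0.000163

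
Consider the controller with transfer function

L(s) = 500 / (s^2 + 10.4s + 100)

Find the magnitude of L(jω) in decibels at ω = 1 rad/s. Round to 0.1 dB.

At s = jω = j1:
quadratic: (j1)² + 10.4·j1 + 100 = 99 + j10.4 → |·| ≈ 99.545, ∠ ≈ 6.00°
|L| = 500 / 99.545 ≈ 5.0229
Gain = 20 log₁₀(5.0229) ≈ 14.02 dB

14.0 dB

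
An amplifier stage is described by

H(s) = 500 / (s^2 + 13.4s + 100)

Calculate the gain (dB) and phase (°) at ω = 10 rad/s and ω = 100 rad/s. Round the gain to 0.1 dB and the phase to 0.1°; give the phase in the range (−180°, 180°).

ω = 10: 11.4 dB, -90.0°; ω = 100: -26.0 dB, -172.3°

At s = jω = j10:
quadratic: (j10)² + 13.4·j10 + 100 = 0 + j134 → |·| ≈ 134, ∠ ≈ 90.00°
|H| = 500 / 134 ≈ 3.7313
Gain = 20 log₁₀(3.7313) ≈ 11.44 dB
∠H = 0.00° − 90.00° = -90.00°

At s = jω = j100:
quadratic: (j100)² + 13.4·j100 + 100 = -9900 + j1340 → |·| ≈ 9990.3, ∠ ≈ 172.29°
|H| = 500 / 9990.3 ≈ 0.050049
Gain = 20 log₁₀(0.050049) ≈ -26.01 dB
∠H = 0.00° − 172.29° = -172.29°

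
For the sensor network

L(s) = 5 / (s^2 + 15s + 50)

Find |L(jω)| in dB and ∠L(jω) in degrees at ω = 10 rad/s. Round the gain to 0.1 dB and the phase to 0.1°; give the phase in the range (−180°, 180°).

-30.0 dB, -108.4°

Substitute s = j10:
Numerator: 5 = 5 + j0
Denominator: (j10)^2 + 15(j10) + 50 = -50 + j150
|N| = √(5² + 0²) ≈ 5, ∠N ≈ 0.00°
|D| = √(50² + 150²) ≈ 158.11, ∠D ≈ 108.43°
|L| = 5 / 158.11 ≈ 0.031624
Gain = 20 log₁₀(0.031624) ≈ -30.00 dB
∠L = 0.00° − 108.43° = -108.43°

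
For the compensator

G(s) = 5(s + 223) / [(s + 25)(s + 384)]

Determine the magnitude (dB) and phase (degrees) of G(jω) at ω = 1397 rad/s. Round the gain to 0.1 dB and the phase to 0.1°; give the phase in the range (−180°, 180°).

At s = jω = j1397:
zero (s+223): 223 + j1397 → |·| = √(223²+1397²) = √2001338 ≈ 1414.7, ∠ = arctan(1397/223) ≈ 80.93°
pole (s+25): 25 + j1397 → |·| = √(25²+1397²) = √1952234 ≈ 1397.2, ∠ = arctan(1397/25) ≈ 88.97°
pole (s+384): 384 + j1397 → |·| = √(384²+1397²) = √2099065 ≈ 1448.8, ∠ = arctan(1397/384) ≈ 74.63°
|G| = 5 · 1414.7 / 2.0243e+06 ≈ 0.0034943
Gain = 20 log₁₀(0.0034943) ≈ -49.13 dB
∠G = 80.93° − 163.60° = -82.67°

-49.1 dB, -82.7°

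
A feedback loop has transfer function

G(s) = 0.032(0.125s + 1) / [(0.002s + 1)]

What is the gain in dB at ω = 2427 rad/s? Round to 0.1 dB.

5.8 dB

At ω = 2427 rad/s:
zero (1 + j2427·0.125) = 1 + j303.375 → |·| ≈ 303.38, ∠ ≈ 89.81°
pole (1 + j2427·0.002) = 1 + j4.854 → |·| ≈ 4.9559, ∠ ≈ 78.36°
|G| = 0.032 · 303.38 / (4.9559) ≈ 1.9589
Gain = 20 log₁₀(1.9589) ≈ 5.84 dB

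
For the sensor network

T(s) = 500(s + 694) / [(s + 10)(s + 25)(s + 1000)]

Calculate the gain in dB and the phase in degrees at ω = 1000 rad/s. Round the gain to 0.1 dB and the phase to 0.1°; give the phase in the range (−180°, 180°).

At s = jω = j1000:
zero (s+694): 694 + j1000 → |·| = √(694²+1000²) = √1481636 ≈ 1217.2, ∠ = arctan(1000/694) ≈ 55.24°
pole (s+10): 10 + j1000 → |·| = √(10²+1000²) = √1000100 ≈ 1000, ∠ = arctan(1000/10) ≈ 89.43°
pole (s+25): 25 + j1000 → |·| = √(25²+1000²) = √1000625 ≈ 1000.3, ∠ = arctan(1000/25) ≈ 88.57°
pole (s+1000): 1000 + j1000 → |·| = √(1000²+1000²) = √2000000 ≈ 1414.2, ∠ = arctan(1000/1000) ≈ 45.00°
|T| = 500 · 1217.2 / 1.4146e+09 ≈ 0.00043023
Gain = 20 log₁₀(0.00043023) ≈ -67.33 dB
∠T = 55.24° − 223.00° = -167.76°

-67.3 dB, -167.8°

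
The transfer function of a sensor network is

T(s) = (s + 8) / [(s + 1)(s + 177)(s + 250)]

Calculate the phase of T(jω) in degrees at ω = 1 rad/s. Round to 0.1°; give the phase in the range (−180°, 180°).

At s = jω = j1:
zero (s+8): 8 + j1 → |·| = √(8²+1²) = √65 ≈ 8.0623, ∠ = arctan(1/8) ≈ 7.13°
pole (s+1): 1 + j1 → |·| = √(1²+1²) = √2 ≈ 1.4142, ∠ = arctan(1/1) ≈ 45.00°
pole (s+177): 177 + j1 → |·| = √(177²+1²) = √31330 ≈ 177, ∠ = arctan(1/177) ≈ 0.32°
pole (s+250): 250 + j1 → |·| = √(250²+1²) = √62501 ≈ 250, ∠ = arctan(1/250) ≈ 0.23°
∠T = 7.13° − 45.55° = -38.42°

-38.4°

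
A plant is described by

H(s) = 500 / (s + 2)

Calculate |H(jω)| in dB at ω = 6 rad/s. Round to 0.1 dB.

38.0 dB

At s = jω = j6:
pole (s+2): 2 + j6 → |·| = √(2²+6²) = √40 ≈ 6.3246, ∠ = arctan(6/2) ≈ 71.57°
|H| = 500 / 6.3246 ≈ 79.056
Gain = 20 log₁₀(79.056) ≈ 37.96 dB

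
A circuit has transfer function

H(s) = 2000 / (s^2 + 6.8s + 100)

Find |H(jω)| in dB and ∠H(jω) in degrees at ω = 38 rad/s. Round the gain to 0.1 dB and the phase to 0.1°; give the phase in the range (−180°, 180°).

3.3 dB, -169.1°

At s = jω = j38:
quadratic: (j38)² + 6.8·j38 + 100 = -1344 + j258.4 → |·| ≈ 1368.6, ∠ ≈ 169.12°
|H| = 2000 / 1368.6 ≈ 1.4613
Gain = 20 log₁₀(1.4613) ≈ 3.29 dB
∠H = 0.00° − 169.12° = -169.12°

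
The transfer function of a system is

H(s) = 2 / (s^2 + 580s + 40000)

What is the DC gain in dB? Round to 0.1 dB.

-86.0 dB

H(0) = 2 / 40000 = 5e-05
20 log₁₀(5e-05) ≈ -86.02 dB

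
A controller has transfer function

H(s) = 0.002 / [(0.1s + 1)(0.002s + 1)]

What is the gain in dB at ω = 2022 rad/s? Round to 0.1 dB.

-112.5 dB

At ω = 2022 rad/s:
pole (1 + j2022·0.1) = 1 + j202.2 → |·| ≈ 202.2, ∠ ≈ 89.72°
pole (1 + j2022·0.002) = 1 + j4.044 → |·| ≈ 4.1658, ∠ ≈ 76.11°
|H| = 0.002 · 1 / (202.2 · 4.1658) ≈ 2.3744e-06
Gain = 20 log₁₀(2.3744e-06) ≈ -112.49 dB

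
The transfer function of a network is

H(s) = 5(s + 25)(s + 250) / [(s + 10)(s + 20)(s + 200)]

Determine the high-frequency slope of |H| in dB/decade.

Each pole contributes −20 dB/decade at high frequency; each zero contributes +20 dB/decade.
Net: 2 zero(s) − 3 pole(s) → -20 dB/decade.

-20 dB/decade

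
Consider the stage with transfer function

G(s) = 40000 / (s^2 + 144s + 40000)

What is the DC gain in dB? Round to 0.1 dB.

0.0 dB

G(0) = 40000 / 40000 = 1
20 log₁₀(1) ≈ 0.00 dB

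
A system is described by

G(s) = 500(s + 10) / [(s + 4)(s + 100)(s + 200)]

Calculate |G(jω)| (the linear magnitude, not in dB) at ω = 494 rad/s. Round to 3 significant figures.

At s = jω = j494:
zero (s+10): 10 + j494 → |·| = √(10²+494²) = √244136 ≈ 494.1, ∠ = arctan(494/10) ≈ 88.84°
pole (s+4): 4 + j494 → |·| = √(4²+494²) = √244052 ≈ 494.02, ∠ = arctan(494/4) ≈ 89.54°
pole (s+100): 100 + j494 → |·| = √(100²+494²) = √254036 ≈ 504.02, ∠ = arctan(494/100) ≈ 78.56°
pole (s+200): 200 + j494 → |·| = √(200²+494²) = √284036 ≈ 532.95, ∠ = arctan(494/200) ≈ 67.96°
|G| = 500 · 494.1 / 1.327e+08 ≈ 0.0018617

0.00186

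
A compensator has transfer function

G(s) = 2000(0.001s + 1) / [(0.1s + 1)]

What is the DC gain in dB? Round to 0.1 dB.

66.0 dB

G(0) = 2000 · 1 / 1 = 2000
20 log₁₀(2000) ≈ 66.02 dB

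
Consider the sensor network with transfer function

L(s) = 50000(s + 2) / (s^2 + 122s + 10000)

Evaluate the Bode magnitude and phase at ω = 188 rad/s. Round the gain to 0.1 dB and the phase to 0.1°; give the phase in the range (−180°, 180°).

48.8 dB, -48.5°

At s = jω = j188:
zero (s+2): 2 + j188 → |·| = √(2²+188²) = √35348 ≈ 188.01, ∠ = arctan(188/2) ≈ 89.39°
quadratic: (j188)² + 122·j188 + 10000 = -25344 + j22936 → |·| ≈ 34182, ∠ ≈ 137.86°
|L| = 50000 · 188.01 / 34182 ≈ 275.01
Gain = 20 log₁₀(275.01) ≈ 48.79 dB
∠L = 89.39° − 137.86° = -48.47°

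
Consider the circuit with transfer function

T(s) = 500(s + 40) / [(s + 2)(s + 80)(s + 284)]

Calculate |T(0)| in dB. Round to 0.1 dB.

T(0) = 500·40 / (2·80·284) ≈ 0.44014
20 log₁₀(0.44014) ≈ -7.13 dB

-7.1 dB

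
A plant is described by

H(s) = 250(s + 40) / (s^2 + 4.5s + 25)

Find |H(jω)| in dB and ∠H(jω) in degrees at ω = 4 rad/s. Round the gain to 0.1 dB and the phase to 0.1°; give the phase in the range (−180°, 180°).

54.0 dB, -57.7°

At s = jω = j4:
zero (s+40): 40 + j4 → |·| = √(40²+4²) = √1616 ≈ 40.2, ∠ = arctan(4/40) ≈ 5.71°
quadratic: (j4)² + 4.5·j4 + 25 = 9 + j18 → |·| ≈ 20.125, ∠ ≈ 63.43°
|H| = 250 · 40.2 / 20.125 ≈ 499.38
Gain = 20 log₁₀(499.38) ≈ 53.97 dB
∠H = 5.71° − 63.43° = -57.72°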